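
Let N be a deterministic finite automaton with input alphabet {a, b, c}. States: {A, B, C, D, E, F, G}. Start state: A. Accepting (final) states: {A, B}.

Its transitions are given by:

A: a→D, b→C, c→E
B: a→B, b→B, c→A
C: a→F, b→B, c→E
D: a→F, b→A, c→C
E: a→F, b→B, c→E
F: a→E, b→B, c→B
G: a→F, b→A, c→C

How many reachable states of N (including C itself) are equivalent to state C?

2

First remove the unreachable states {G}; 6 states remain.
Start with accepting vs non-accepting: {A,B} | {C,D,E,F}.
Refine {A,B} on symbol a: members go to different blocks, giving {A} and {B}.
Split {C,D,E,F} by δ(·,b) → {C,E,F} and {D}.
Split {C,E,F} by δ(·,c) → {C,E} and {F}.
Stable partition: {A} | {C,E} | {B} | {D} | {F} — 5 equivalence classes.
State C belongs to the block {C,E}, which has 2 states.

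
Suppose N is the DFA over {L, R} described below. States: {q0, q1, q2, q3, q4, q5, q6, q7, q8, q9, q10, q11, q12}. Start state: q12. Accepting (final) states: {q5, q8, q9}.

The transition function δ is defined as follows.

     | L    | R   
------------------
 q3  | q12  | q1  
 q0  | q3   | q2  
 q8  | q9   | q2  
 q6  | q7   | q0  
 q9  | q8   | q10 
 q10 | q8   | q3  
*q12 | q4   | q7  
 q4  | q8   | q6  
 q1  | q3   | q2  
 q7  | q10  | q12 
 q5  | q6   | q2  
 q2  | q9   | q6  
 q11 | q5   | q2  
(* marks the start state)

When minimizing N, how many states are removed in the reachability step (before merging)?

Starting at q12 and following transitions, the reachable set is {q0, q1, q2, q3, q4, q6, q7, q8, q9, q10, q12}. That leaves q5, q11 unreachable — 2 in total.

2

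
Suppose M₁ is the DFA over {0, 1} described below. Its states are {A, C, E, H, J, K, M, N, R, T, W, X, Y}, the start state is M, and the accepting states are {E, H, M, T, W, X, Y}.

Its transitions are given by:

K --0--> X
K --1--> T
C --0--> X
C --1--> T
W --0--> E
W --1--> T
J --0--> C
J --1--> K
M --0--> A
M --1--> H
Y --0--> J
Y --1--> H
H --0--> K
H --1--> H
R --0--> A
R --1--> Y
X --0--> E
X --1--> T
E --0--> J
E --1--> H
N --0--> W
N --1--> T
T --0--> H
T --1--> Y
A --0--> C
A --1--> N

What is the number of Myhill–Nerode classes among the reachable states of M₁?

First remove the unreachable states {R}; 12 states remain.
Initial partition by acceptance: {E,H,M,T,W,X,Y} | {A,C,J,K,N}.
On input 0, block {E,H,M,T,W,X,Y} splits into {E,H,M,Y} and {T,W,X}.
Split {A,C,J,K,N} by δ(·,0) → {C,K,N} and {A,J}.
Refine {E,H,M,Y} on symbol 0: members go to different blocks, giving {E,M,Y} and {H}.
Split {T,W,X} by δ(·,0) → {W,X} and {T}.
No further refinement is possible. Final partition (6 blocks): {E,M,Y} | {C,K,N} | {W,X} | {A,J} | {H} | {T}.

6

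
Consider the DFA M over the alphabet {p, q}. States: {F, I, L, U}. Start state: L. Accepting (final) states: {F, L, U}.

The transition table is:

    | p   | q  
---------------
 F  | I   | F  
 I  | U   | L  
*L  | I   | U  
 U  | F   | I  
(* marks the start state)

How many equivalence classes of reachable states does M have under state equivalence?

4

Every state is reachable, so we keep all 4.
Initial partition by acceptance: {F,L,U} | {I}.
Refine {F,L,U} on symbol p: members go to different blocks, giving {F,L} and {U}.
Split {F,L} by δ(·,q) → {F} and {L}.
No further refinement is possible. Final partition (4 blocks): {F} | {I} | {U} | {L}.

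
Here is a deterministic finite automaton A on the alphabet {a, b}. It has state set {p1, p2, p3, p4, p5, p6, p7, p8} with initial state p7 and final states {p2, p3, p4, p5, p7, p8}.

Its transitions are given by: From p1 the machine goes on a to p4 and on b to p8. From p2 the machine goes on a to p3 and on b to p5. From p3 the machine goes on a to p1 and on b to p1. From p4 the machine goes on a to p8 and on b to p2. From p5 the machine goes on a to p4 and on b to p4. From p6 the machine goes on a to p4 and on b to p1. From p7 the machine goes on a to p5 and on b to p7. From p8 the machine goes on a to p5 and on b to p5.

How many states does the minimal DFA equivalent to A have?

States {p6} cannot be reached from the start state, so discard them.
Start with accepting vs non-accepting: {p2,p3,p4,p5,p7,p8} | {p1}.
On input a, block {p2,p3,p4,p5,p7,p8} splits into {p2,p4,p5,p7,p8} and {p3}.
Split {p2,p4,p5,p7,p8} by δ(·,a) → {p4,p5,p7,p8} and {p2}.
Split {p4,p5,p7,p8} by δ(·,b) → {p5,p7,p8} and {p4}.
On input a, block {p5,p7,p8} splits into {p7,p8} and {p5}.
Refine {p7,p8} on symbol b: members go to different blocks, giving {p7} and {p8}.
No further refinement is possible. Final partition (7 blocks): {p7} | {p1} | {p3} | {p2} | {p4} | {p5} | {p8}.

7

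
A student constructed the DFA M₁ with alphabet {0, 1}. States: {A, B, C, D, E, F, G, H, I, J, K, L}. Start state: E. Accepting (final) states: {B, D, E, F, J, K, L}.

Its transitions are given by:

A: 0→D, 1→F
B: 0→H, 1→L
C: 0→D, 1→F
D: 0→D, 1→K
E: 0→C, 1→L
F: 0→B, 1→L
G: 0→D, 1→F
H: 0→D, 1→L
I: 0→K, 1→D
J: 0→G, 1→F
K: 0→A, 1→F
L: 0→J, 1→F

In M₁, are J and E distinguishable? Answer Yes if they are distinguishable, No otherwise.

No

States {I} cannot be reached from the start state, so discard them.
P0 = {B,D,E,F,J,K,L} | {A,C,G,H}.
On input 0, block {B,D,E,F,J,K,L} splits into {B,E,J,K} and {D,F,L}.
Refine {D,F,L} on symbol 0: members go to different blocks, giving {F,L} and {D}.
No further refinement is possible. Final partition (4 blocks): {B,E,J,K} | {A,C,G,H} | {F,L} | {D}.
J and E lie in the same block of the stable partition, so they are equivalent — no string distinguishes them.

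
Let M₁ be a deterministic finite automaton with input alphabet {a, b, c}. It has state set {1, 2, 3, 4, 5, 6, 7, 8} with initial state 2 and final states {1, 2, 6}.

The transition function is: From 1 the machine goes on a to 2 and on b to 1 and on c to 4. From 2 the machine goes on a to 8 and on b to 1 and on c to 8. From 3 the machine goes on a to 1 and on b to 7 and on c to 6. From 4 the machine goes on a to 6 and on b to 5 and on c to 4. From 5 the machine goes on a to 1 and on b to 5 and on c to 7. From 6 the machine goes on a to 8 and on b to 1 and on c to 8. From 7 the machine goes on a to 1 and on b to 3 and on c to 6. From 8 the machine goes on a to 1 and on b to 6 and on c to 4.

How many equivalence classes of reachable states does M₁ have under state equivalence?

Every state is reachable, so we keep all 8.
Initial partition by acceptance: {1,2,6} | {3,4,5,7,8}.
Split {1,2,6} by δ(·,a) → {2,6} and {1}.
Refine {3,4,5,7,8} on symbol a: members go to different blocks, giving {3,5,7,8} and {4}.
Refine {3,5,7,8} on symbol b: members go to different blocks, giving {3,5,7} and {8}.
On input c, block {3,5,7} splits into {3,7} and {5}.
No further refinement is possible. Final partition (6 blocks): {2,6} | {3,7} | {1} | {4} | {8} | {5}.

6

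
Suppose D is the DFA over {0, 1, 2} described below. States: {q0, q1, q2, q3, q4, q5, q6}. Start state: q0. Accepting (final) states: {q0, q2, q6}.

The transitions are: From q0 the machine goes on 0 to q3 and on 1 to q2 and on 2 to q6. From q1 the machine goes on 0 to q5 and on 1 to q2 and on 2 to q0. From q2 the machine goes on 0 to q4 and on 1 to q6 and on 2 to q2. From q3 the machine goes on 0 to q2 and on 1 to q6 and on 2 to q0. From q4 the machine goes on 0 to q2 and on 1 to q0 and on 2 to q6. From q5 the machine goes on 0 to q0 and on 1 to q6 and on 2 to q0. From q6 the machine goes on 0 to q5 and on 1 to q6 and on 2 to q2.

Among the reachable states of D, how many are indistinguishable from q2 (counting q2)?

States {q1} cannot be reached from the start state, so discard them.
Start with accepting vs non-accepting: {q0,q2,q6} | {q3,q4,q5}.
Stable partition: {q0,q2,q6} | {q3,q4,q5} — 2 equivalence classes.
State q2 belongs to the block {q0,q2,q6}, which has 3 states.

3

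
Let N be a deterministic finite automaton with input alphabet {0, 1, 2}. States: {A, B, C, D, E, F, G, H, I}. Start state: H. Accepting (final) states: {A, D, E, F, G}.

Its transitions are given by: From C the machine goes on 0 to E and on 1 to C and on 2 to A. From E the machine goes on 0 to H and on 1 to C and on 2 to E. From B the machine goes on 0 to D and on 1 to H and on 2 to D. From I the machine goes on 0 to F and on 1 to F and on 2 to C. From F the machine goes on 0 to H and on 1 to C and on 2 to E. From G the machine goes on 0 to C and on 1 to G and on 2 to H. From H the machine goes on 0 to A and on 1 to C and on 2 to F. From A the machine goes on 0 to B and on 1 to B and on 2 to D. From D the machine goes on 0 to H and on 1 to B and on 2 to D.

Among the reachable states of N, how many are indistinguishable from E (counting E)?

First remove the unreachable states {G,I}; 7 states remain.
P0 = {A,D,E,F} | {B,C,H}.
The partition is now stable with 2 blocks: {A,D,E,F} | {B,C,H}.
State E belongs to the block {A,D,E,F}, which has 4 states.

4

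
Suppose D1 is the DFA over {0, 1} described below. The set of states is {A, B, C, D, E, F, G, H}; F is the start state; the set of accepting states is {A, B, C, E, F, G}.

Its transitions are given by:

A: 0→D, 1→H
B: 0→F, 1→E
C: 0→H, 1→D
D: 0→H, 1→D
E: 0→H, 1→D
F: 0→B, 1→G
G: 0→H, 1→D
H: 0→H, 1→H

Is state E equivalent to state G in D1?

Yes

States {A,C} cannot be reached from the start state, so discard them.
Initial partition by acceptance: {B,E,F,G} | {D,H}.
Refine {B,E,F,G} on symbol 0: members go to different blocks, giving {B,F} and {E,G}.
No further refinement is possible. Final partition (3 blocks): {B,F} | {D,H} | {E,G}.
E and G lie in the same block of the stable partition, so they are equivalent — no string distinguishes them.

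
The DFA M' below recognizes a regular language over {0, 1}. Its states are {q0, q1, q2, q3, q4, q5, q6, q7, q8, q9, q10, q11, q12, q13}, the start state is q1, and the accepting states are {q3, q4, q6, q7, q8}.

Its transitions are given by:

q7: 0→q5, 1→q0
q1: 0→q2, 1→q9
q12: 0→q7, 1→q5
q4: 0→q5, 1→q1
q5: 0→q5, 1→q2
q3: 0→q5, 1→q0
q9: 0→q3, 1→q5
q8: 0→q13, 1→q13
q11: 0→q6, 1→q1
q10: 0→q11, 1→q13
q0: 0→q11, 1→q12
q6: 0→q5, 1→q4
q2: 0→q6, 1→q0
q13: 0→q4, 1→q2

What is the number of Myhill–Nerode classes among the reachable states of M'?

Reachable states from the start: {q0,q1,q2,q3,q4,q5,q6,q7,q9,q11,q12}. Unreachable: {q8,q10,q13} — drop them.
P0 = {q3,q4,q6,q7} | {q0,q1,q2,q5,q9,q11,q12}.
Refine {q3,q4,q6,q7} on symbol 1: members go to different blocks, giving {q3,q4,q7} and {q6}.
Split {q0,q1,q2,q5,q9,q11,q12} by δ(·,0) → {q0,q1,q5} and {q2,q11} and {q9,q12}.
On input 0, block {q0,q1,q5} splits into {q0,q1} and {q5}.
The partition is now stable with 6 blocks: {q3,q4,q7} | {q0,q1} | {q6} | {q2,q11} | {q9,q12} | {q5}.

6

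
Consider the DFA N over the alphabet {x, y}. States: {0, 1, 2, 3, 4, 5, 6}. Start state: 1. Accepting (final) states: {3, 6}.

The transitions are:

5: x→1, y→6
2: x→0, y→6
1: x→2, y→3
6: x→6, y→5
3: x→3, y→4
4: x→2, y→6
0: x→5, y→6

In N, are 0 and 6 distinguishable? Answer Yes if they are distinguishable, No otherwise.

Yes

All states are reachable from the start state.
Start with accepting vs non-accepting: {3,6} | {0,1,2,4,5}.
The partition is now stable with 2 blocks: {3,6} | {0,1,2,4,5}.
0 and 6 end up in different blocks, so they are distinguishable. For instance, the string 'ε' is accepted from only 6.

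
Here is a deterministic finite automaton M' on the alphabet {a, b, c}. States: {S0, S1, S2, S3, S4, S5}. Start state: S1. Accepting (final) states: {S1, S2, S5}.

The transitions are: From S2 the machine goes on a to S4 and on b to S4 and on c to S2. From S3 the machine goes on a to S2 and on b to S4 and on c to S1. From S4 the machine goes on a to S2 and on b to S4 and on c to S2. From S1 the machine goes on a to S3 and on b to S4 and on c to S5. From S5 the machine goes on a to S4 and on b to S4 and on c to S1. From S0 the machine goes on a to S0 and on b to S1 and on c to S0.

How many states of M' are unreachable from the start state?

1

Starting at S1 and following transitions, the reachable set is {S1, S2, S3, S4, S5}. That leaves S0 unreachable — 1 in total.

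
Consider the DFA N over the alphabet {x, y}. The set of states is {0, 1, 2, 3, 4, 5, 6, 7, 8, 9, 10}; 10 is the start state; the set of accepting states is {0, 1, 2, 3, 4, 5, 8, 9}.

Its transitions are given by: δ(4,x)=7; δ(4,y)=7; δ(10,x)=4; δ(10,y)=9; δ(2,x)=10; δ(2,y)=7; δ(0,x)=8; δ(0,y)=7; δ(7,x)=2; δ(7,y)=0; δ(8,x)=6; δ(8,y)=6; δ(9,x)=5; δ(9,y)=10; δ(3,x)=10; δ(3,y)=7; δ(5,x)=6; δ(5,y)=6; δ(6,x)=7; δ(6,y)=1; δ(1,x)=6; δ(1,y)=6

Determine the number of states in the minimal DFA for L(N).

5

Reachable states from the start: {0,1,2,4,5,6,7,8,9,10}. Unreachable: {3} — drop them.
P0 = {0,1,2,4,5,8,9} | {6,7,10}.
Split {0,1,2,4,5,8,9} by δ(·,x) → {1,2,4,5,8} and {0,9}.
Split {6,7,10} by δ(·,x) → {7,10} and {6}.
Refine {1,2,4,5,8} on symbol x: members go to different blocks, giving {1,5,8} and {2,4}.
The partition is now stable with 5 blocks: {1,5,8} | {7,10} | {0,9} | {6} | {2,4}.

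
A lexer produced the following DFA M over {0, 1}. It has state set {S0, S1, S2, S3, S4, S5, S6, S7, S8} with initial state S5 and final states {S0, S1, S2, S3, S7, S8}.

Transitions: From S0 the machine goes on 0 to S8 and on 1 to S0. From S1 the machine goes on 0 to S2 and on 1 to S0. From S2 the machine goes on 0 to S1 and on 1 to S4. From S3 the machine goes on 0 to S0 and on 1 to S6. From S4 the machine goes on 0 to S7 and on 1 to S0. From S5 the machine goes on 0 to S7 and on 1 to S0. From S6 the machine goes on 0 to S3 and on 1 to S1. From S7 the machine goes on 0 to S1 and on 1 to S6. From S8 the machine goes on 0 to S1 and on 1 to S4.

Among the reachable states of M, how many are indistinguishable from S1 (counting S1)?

All states are reachable from the start state.
Start with accepting vs non-accepting: {S0,S1,S2,S3,S7,S8} | {S4,S5,S6}.
On input 1, block {S0,S1,S2,S3,S7,S8} splits into {S2,S3,S7,S8} and {S0,S1}.
Stable partition: {S2,S3,S7,S8} | {S4,S5,S6} | {S0,S1} — 3 equivalence classes.
The equivalence class containing S1 is {S0,S1}, of size 2.

2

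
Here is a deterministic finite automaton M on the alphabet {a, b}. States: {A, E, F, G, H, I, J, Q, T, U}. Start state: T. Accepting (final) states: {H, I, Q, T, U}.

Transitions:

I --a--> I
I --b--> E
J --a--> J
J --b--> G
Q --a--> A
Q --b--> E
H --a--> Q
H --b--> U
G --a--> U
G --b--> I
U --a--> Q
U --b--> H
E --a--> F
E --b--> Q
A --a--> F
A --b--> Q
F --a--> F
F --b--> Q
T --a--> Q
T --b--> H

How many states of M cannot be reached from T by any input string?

3

Starting at T and following transitions, the reachable set is {A, E, F, H, Q, T, U}. That leaves G, I, J unreachable — 3 in total.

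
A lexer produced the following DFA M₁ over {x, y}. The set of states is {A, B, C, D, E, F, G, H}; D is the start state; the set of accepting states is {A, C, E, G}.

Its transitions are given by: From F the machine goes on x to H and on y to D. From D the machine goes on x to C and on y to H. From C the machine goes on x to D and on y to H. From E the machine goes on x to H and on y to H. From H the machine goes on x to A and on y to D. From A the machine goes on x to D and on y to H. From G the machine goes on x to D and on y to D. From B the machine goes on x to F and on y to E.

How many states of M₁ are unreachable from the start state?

BFS from D reaches {A, C, D, H}; the 4 state(s) B, E, F, G are never visited.

4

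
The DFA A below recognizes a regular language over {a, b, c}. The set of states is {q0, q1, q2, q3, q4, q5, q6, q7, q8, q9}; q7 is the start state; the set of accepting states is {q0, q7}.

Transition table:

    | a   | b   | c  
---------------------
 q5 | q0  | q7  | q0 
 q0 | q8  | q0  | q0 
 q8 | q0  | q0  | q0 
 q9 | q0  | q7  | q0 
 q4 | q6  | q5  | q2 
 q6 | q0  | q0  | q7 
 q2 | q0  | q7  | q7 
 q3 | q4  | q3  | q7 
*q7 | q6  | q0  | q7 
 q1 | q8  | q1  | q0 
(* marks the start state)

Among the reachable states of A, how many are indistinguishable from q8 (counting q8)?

2

First remove the unreachable states {q1,q2,q3,q4,q5,q9}; 4 states remain.
Initial partition by acceptance: {q0,q7} | {q6,q8}.
The partition is now stable with 2 blocks: {q0,q7} | {q6,q8}.
State q8 belongs to the block {q6,q8}, which has 2 states.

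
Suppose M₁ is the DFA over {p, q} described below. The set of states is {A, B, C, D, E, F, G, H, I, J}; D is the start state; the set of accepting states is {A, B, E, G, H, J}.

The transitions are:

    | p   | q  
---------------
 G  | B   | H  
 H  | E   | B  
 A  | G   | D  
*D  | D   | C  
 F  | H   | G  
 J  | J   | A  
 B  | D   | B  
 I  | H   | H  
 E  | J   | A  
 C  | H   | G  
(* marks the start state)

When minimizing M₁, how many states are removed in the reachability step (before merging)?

2

No path from D leads to F, I; the other 8 states are all reachable.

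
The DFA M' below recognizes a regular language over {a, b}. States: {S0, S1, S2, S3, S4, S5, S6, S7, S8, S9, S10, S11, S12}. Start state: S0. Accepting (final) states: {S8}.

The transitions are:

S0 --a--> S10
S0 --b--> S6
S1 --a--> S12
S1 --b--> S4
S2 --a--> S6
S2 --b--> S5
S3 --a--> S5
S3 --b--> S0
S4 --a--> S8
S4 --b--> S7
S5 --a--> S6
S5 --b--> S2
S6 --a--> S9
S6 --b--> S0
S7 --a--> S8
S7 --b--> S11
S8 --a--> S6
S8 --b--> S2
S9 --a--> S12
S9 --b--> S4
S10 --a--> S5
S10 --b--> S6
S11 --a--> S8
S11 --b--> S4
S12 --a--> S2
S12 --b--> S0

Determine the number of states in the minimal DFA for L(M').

8

States {S1,S3} cannot be reached from the start state, so discard them.
P0 = {S8} | {S0,S2,S4,S5,S6,S7,S9,S10,S11,S12}.
Refine {S0,S2,S4,S5,S6,S7,S9,S10,S11,S12} on symbol a: members go to different blocks, giving {S0,S2,S5,S6,S9,S10,S12} and {S4,S7,S11}.
On input b, block {S0,S2,S5,S6,S9,S10,S12} splits into {S0,S2,S5,S6,S10,S12} and {S9}.
Refine {S0,S2,S5,S6,S10,S12} on symbol a: members go to different blocks, giving {S0,S2,S5,S10,S12} and {S6}.
On input a, block {S0,S2,S5,S10,S12} splits into {S0,S10,S12} and {S2,S5}.
Split {S0,S10,S12} by δ(·,a) → {S10,S12} and {S0}.
On input b, block {S10,S12} splits into {S10} and {S12}.
No further refinement is possible. Final partition (8 blocks): {S8} | {S10} | {S4,S7,S11} | {S9} | {S6} | {S2,S5} | {S0} | {S12}.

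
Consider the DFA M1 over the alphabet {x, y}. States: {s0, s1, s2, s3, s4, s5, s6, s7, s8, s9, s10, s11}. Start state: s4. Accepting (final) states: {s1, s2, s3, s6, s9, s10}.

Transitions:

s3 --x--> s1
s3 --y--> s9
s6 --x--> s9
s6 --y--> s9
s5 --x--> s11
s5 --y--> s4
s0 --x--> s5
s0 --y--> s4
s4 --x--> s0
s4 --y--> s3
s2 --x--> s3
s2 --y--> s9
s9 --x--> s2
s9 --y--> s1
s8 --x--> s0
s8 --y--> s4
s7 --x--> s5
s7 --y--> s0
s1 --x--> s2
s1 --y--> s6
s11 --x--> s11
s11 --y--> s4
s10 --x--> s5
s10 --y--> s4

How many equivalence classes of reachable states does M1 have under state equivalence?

3

States {s7,s8,s10} cannot be reached from the start state, so discard them.
Initial partition by acceptance: {s1,s2,s3,s6,s9} | {s0,s4,s5,s11}.
Refine {s0,s4,s5,s11} on symbol y: members go to different blocks, giving {s0,s5,s11} and {s4}.
Stable partition: {s1,s2,s3,s6,s9} | {s0,s5,s11} | {s4} — 3 equivalence classes.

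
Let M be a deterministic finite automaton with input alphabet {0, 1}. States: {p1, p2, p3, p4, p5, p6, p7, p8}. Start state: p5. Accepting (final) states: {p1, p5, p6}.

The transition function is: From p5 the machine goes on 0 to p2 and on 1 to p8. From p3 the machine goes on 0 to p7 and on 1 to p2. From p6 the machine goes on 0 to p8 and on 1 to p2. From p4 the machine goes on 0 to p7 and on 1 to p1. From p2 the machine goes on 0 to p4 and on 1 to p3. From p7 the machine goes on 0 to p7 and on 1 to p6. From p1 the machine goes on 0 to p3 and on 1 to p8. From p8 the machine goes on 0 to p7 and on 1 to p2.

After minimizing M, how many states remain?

All states are reachable from the start state.
Initial partition by acceptance: {p1,p5,p6} | {p2,p3,p4,p7,p8}.
Split {p2,p3,p4,p7,p8} by δ(·,1) → {p2,p3,p8} and {p4,p7}.
The partition is now stable with 3 blocks: {p1,p5,p6} | {p2,p3,p8} | {p4,p7}.

3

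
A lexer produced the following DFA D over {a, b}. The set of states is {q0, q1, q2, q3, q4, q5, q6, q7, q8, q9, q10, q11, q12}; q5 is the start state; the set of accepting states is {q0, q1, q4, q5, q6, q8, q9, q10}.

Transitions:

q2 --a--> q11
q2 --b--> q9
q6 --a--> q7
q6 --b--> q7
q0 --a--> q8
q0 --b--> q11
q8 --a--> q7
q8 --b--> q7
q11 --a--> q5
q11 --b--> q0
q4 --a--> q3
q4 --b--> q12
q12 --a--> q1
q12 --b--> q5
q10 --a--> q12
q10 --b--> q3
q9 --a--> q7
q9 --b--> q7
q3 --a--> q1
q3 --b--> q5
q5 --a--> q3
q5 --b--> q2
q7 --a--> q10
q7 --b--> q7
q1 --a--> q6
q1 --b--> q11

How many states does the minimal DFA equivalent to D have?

8

States {q4} cannot be reached from the start state, so discard them.
P0 = {q0,q1,q5,q6,q8,q9,q10} | {q2,q3,q7,q11,q12}.
On input a, block {q0,q1,q5,q6,q8,q9,q10} splits into {q5,q6,q8,q9,q10} and {q0,q1}.
Split {q2,q3,q7,q11,q12} by δ(·,a) → {q3,q12} and {q7,q11} and {q2}.
Refine {q5,q6,q8,q9,q10} on symbol a: members go to different blocks, giving {q6,q8,q9} and {q5,q10}.
Split {q7,q11} by δ(·,b) → {q7} and {q11}.
Refine {q5,q10} on symbol b: members go to different blocks, giving {q5} and {q10}.
Stable partition: {q6,q8,q9} | {q3,q12} | {q0,q1} | {q7} | {q2} | {q5} | {q11} | {q10} — 8 equivalence classes.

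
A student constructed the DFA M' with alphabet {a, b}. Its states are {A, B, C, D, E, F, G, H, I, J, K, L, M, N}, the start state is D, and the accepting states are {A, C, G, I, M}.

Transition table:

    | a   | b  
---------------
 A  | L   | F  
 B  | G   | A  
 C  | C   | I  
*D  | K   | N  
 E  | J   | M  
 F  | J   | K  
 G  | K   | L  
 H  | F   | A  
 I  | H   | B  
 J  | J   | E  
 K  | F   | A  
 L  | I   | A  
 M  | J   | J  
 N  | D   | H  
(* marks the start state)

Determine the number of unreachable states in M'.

1

Starting at D and following transitions, the reachable set is {A, B, D, E, F, G, H, I, J, K, L, M, N}. That leaves C unreachable — 1 in total.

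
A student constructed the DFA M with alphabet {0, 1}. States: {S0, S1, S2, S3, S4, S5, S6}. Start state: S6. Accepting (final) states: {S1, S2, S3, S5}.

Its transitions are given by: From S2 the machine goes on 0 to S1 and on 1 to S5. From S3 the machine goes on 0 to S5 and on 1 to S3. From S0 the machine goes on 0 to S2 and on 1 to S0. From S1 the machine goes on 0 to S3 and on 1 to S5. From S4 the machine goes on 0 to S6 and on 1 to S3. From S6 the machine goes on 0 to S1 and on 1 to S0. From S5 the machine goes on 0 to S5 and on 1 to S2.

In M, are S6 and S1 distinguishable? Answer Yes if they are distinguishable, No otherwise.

Yes

States {S4} cannot be reached from the start state, so discard them.
Start with accepting vs non-accepting: {S1,S2,S3,S5} | {S0,S6}.
No further refinement is possible. Final partition (2 blocks): {S1,S2,S3,S5} | {S0,S6}.
S6 and S1 end up in different blocks, so they are distinguishable. For instance, the string 'ε' is accepted from only S1.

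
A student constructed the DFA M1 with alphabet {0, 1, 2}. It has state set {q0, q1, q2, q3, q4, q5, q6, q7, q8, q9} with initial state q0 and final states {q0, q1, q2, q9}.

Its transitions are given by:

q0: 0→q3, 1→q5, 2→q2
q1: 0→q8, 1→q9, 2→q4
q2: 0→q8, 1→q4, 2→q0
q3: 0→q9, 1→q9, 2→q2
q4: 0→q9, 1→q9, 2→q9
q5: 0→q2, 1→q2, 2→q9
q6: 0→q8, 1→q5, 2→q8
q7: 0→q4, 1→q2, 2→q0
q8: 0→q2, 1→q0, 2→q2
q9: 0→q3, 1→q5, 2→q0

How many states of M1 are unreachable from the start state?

3

Starting at q0 and following transitions, the reachable set is {q0, q2, q3, q4, q5, q8, q9}. That leaves q1, q6, q7 unreachable — 3 in total.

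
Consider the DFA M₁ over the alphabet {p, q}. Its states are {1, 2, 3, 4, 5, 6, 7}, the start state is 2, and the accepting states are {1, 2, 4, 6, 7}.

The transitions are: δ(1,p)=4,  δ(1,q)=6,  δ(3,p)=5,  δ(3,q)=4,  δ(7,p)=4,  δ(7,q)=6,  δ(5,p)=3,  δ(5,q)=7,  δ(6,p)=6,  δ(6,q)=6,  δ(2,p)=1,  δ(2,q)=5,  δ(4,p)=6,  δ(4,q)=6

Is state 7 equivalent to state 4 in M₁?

Yes

Start with accepting vs non-accepting: {1,2,4,6,7} | {3,5}.
Refine {1,2,4,6,7} on symbol q: members go to different blocks, giving {1,4,6,7} and {2}.
No further refinement is possible. Final partition (3 blocks): {1,4,6,7} | {3,5} | {2}.
7 and 4 lie in the same block of the stable partition, so they are equivalent — no string distinguishes them.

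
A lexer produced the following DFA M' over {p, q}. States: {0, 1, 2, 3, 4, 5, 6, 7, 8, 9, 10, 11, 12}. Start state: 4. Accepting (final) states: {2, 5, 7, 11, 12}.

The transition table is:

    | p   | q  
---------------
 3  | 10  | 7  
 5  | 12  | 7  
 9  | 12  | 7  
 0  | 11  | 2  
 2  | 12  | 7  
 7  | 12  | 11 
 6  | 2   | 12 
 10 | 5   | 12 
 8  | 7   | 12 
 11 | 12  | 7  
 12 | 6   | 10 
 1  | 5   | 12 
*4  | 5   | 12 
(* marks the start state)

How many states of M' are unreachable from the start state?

Starting at 4 and following transitions, the reachable set is {2, 4, 5, 6, 7, 10, 11, 12}. That leaves 0, 1, 3, 8, 9 unreachable — 5 in total.

5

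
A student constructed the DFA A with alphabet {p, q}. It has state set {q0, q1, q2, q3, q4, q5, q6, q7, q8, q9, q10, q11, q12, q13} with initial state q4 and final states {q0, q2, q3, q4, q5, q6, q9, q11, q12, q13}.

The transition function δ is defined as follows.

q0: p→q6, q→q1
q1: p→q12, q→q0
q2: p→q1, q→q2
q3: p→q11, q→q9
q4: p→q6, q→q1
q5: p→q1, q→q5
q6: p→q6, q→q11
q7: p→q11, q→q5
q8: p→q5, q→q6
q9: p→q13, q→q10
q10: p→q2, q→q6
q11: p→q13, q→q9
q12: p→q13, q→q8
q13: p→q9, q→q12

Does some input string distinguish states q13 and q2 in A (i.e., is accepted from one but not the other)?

Yes

States {q3,q7} cannot be reached from the start state, so discard them.
Start with accepting vs non-accepting: {q0,q2,q4,q5,q6,q9,q11,q12,q13} | {q1,q8,q10}.
Split {q0,q2,q4,q5,q6,q9,q11,q12,q13} by δ(·,p) → {q0,q4,q6,q9,q11,q12,q13} and {q2,q5}.
Refine {q0,q4,q6,q9,q11,q12,q13} on symbol q: members go to different blocks, giving {q0,q4,q9,q12} and {q6,q11,q13}.
Split {q1,q8,q10} by δ(·,p) → {q8,q10} and {q1}.
Refine {q0,q4,q9,q12} on symbol q: members go to different blocks, giving {q0,q4} and {q9,q12}.
On input p, block {q6,q11,q13} splits into {q6,q11} and {q13}.
Split {q6,q11} by δ(·,p) → {q6} and {q11}.
The partition is now stable with 8 blocks: {q0,q4} | {q8,q10} | {q2,q5} | {q6} | {q1} | {q9,q12} | {q13} | {q11}.
q13 and q2 end up in different blocks, so they are distinguishable. For instance, the string 'p' is accepted from only q13.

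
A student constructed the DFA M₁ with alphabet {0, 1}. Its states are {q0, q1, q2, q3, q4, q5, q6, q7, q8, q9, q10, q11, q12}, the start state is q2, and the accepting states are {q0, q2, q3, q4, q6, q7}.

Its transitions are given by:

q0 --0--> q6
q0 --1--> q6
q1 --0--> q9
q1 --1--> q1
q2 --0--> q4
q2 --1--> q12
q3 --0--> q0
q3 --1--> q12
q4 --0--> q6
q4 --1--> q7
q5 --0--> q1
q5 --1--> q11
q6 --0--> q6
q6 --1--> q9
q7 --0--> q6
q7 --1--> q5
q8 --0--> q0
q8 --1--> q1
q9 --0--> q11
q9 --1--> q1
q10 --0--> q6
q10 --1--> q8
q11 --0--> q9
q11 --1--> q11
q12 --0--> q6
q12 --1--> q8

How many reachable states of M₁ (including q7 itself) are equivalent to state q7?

States {q3,q10} cannot be reached from the start state, so discard them.
Start with accepting vs non-accepting: {q0,q2,q4,q6,q7} | {q1,q5,q8,q9,q11,q12}.
Split {q0,q2,q4,q6,q7} by δ(·,1) → {q2,q6,q7} and {q0,q4}.
Split {q2,q6,q7} by δ(·,0) → {q6,q7} and {q2}.
Refine {q1,q5,q8,q9,q11,q12} on symbol 0: members go to different blocks, giving {q1,q5,q9,q11} and {q8} and {q12}.
Stable partition: {q6,q7} | {q1,q5,q9,q11} | {q0,q4} | {q2} | {q8} | {q12} — 6 equivalence classes.
State q7 belongs to the block {q6,q7}, which has 2 states.

2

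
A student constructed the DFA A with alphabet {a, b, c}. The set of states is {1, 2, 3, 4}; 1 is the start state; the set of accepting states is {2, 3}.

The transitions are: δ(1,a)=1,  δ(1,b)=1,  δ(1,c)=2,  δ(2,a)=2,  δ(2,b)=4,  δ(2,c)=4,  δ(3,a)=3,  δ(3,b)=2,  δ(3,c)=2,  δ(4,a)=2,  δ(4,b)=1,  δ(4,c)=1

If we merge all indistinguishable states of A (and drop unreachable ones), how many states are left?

Reachable states from the start: {1,2,4}. Unreachable: {3} — drop them.
P0 = {2} | {1,4}.
Split {1,4} by δ(·,a) → {1} and {4}.
No further refinement is possible. Final partition (3 blocks): {2} | {1} | {4}.

3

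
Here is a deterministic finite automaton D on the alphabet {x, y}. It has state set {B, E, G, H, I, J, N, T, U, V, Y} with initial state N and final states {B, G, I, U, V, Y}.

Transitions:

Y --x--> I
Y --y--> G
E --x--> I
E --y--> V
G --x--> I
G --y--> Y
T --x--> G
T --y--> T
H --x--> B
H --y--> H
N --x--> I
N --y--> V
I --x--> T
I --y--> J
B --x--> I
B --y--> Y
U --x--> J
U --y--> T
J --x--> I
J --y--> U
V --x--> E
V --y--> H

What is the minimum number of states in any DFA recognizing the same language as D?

Start with accepting vs non-accepting: {B,G,I,U,V,Y} | {E,H,J,N,T}.
On input x, block {B,G,I,U,V,Y} splits into {I,U,V} and {B,G,Y}.
Refine {E,H,J,N,T} on symbol x: members go to different blocks, giving {E,J,N} and {H,T}.
On input x, block {I,U,V} splits into {U,V} and {I}.
The partition is now stable with 5 blocks: {U,V} | {E,J,N} | {B,G,Y} | {H,T} | {I}.

5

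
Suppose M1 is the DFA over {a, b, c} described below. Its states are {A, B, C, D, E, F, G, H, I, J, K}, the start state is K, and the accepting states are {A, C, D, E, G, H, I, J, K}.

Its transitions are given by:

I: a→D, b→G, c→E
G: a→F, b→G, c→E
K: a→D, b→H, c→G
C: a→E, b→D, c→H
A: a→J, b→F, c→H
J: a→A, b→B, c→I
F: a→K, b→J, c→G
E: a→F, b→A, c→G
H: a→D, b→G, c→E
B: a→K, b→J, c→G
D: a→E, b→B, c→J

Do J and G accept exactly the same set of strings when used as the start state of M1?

No

First remove the unreachable states {C}; 10 states remain.
Start with accepting vs non-accepting: {A,D,E,G,H,I,J,K} | {B,F}.
Split {A,D,E,G,H,I,J,K} by δ(·,a) → {A,D,H,I,J,K} and {E,G}.
Refine {A,D,H,I,J,K} on symbol a: members go to different blocks, giving {A,H,I,J,K} and {D}.
On input a, block {A,H,I,J,K} splits into {H,I,K} and {A,J}.
Refine {H,I,K} on symbol b: members go to different blocks, giving {H,I} and {K}.
On input b, block {E,G} splits into {E} and {G}.
The partition is now stable with 7 blocks: {H,I} | {B,F} | {E} | {D} | {A,J} | {K} | {G}.
J and G end up in different blocks, so they are distinguishable. For instance, the string 'a' is accepted from only J.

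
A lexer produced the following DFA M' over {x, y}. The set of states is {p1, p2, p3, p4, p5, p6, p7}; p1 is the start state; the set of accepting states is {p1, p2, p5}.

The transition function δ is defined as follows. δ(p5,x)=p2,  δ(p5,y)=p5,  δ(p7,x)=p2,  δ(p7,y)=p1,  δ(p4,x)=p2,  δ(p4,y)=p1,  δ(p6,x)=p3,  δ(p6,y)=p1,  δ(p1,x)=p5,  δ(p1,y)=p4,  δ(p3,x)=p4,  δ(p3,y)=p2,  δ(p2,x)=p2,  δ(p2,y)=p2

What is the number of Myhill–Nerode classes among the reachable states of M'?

3

States {p3,p6,p7} cannot be reached from the start state, so discard them.
P0 = {p1,p2,p5} | {p4}.
Split {p1,p2,p5} by δ(·,y) → {p2,p5} and {p1}.
No further refinement is possible. Final partition (3 blocks): {p2,p5} | {p4} | {p1}.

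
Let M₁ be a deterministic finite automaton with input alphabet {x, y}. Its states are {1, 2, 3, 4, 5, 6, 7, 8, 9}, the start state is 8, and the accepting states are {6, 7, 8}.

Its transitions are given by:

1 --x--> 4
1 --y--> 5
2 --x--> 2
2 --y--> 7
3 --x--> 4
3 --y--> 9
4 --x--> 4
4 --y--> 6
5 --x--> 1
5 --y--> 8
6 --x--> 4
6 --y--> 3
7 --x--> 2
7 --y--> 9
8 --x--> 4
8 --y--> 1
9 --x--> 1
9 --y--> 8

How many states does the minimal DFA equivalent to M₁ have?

4

First remove the unreachable states {2,7}; 7 states remain.
P0 = {6,8} | {1,3,4,5,9}.
Refine {1,3,4,5,9} on symbol y: members go to different blocks, giving {4,5,9} and {1,3}.
Split {4,5,9} by δ(·,x) → {5,9} and {4}.
Stable partition: {6,8} | {5,9} | {1,3} | {4} — 4 equivalence classes.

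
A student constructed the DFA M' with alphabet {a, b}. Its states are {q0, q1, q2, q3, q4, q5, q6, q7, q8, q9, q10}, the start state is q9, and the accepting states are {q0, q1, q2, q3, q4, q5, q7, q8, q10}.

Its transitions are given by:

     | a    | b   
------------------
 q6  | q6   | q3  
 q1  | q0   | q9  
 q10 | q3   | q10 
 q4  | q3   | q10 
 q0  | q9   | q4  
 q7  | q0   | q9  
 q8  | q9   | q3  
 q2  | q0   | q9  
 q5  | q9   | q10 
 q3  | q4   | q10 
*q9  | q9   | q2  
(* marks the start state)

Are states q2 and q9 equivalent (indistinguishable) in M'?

States {q1,q5,q6,q7,q8} cannot be reached from the start state, so discard them.
Initial partition by acceptance: {q0,q2,q3,q4,q10} | {q9}.
On input a, block {q0,q2,q3,q4,q10} splits into {q2,q3,q4,q10} and {q0}.
Split {q2,q3,q4,q10} by δ(·,a) → {q3,q4,q10} and {q2}.
The partition is now stable with 4 blocks: {q3,q4,q10} | {q9} | {q0} | {q2}.
q2 and q9 end up in different blocks, so they are distinguishable. For instance, the string 'ε' is accepted from only q2.

No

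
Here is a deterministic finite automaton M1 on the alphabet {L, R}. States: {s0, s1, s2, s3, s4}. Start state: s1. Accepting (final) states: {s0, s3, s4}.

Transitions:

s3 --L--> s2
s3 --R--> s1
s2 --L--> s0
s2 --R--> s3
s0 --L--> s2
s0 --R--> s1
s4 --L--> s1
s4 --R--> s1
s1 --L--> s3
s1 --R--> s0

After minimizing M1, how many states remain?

2

First remove the unreachable states {s4}; 4 states remain.
Initial partition by acceptance: {s0,s3} | {s1,s2}.
No further refinement is possible. Final partition (2 blocks): {s0,s3} | {s1,s2}.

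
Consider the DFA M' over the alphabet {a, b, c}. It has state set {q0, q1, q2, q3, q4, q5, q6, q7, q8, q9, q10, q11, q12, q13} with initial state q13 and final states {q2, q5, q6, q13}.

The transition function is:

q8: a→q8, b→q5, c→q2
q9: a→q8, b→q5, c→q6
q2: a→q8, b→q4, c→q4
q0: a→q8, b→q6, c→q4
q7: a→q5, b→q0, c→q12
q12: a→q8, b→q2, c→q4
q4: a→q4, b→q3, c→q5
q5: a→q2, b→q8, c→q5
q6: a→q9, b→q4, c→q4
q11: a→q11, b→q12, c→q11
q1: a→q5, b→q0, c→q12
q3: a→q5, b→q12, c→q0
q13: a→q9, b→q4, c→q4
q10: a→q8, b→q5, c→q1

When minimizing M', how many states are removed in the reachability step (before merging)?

4

BFS from q13 reaches {q0, q2, q3, q4, q5, q6, q8, q9, q12, q13}; the 4 state(s) q1, q7, q10, q11 are never visited.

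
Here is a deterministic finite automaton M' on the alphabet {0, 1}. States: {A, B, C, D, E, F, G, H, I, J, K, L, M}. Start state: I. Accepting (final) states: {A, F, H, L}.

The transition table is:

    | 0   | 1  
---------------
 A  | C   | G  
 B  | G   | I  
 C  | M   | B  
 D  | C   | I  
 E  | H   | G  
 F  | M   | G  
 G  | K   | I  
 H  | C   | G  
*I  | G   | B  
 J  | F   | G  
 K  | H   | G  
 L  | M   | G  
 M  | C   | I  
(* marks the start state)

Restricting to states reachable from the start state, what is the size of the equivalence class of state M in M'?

States {A,D,E,F,J,L} cannot be reached from the start state, so discard them.
Start with accepting vs non-accepting: {H} | {B,C,G,I,K,M}.
On input 0, block {B,C,G,I,K,M} splits into {B,C,G,I,M} and {K}.
Split {B,C,G,I,M} by δ(·,0) → {B,C,I,M} and {G}.
Refine {B,C,I,M} on symbol 0: members go to different blocks, giving {B,I} and {C,M}.
The partition is now stable with 5 blocks: {H} | {B,I} | {K} | {G} | {C,M}.
State M belongs to the block {C,M}, which has 2 states.

2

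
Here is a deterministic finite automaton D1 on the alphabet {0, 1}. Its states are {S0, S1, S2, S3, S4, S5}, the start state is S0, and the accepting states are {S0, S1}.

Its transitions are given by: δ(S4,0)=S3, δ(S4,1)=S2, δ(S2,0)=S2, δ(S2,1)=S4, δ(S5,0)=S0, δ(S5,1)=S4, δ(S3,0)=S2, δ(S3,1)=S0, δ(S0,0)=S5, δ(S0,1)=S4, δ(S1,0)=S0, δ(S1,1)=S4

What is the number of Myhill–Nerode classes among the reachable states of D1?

Reachable states from the start: {S0,S2,S3,S4,S5}. Unreachable: {S1} — drop them.
Start with accepting vs non-accepting: {S0} | {S2,S3,S4,S5}.
Refine {S2,S3,S4,S5} on symbol 0: members go to different blocks, giving {S2,S3,S4} and {S5}.
Refine {S2,S3,S4} on symbol 1: members go to different blocks, giving {S2,S4} and {S3}.
Refine {S2,S4} on symbol 0: members go to different blocks, giving {S2} and {S4}.
No further refinement is possible. Final partition (5 blocks): {S0} | {S2} | {S5} | {S3} | {S4}.

5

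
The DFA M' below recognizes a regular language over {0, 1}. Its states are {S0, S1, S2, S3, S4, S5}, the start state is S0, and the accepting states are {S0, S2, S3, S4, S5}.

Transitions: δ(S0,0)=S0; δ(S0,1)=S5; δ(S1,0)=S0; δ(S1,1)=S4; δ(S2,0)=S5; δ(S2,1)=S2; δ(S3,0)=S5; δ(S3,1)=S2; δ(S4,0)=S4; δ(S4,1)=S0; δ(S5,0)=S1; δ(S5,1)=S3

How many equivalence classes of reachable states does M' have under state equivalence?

5

Every state is reachable, so we keep all 6.
P0 = {S0,S2,S3,S4,S5} | {S1}.
On input 0, block {S0,S2,S3,S4,S5} splits into {S0,S2,S3,S4} and {S5}.
On input 0, block {S0,S2,S3,S4} splits into {S0,S4} and {S2,S3}.
Refine {S0,S4} on symbol 1: members go to different blocks, giving {S0} and {S4}.
Stable partition: {S0} | {S1} | {S5} | {S2,S3} | {S4} — 5 equivalence classes.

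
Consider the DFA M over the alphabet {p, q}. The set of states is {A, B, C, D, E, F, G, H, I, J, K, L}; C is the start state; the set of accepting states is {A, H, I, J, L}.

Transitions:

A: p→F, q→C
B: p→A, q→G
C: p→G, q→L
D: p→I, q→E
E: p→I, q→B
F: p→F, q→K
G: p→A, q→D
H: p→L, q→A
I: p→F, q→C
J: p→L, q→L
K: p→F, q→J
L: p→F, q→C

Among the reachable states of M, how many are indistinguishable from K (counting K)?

First remove the unreachable states {H}; 11 states remain.
P0 = {A,I,J,L} | {B,C,D,E,F,G,K}.
Refine {A,I,J,L} on symbol p: members go to different blocks, giving {A,I,L} and {J}.
Refine {B,C,D,E,F,G,K} on symbol p: members go to different blocks, giving {B,D,E,G} and {C,F,K}.
Refine {C,F,K} on symbol p: members go to different blocks, giving {F,K} and {C}.
On input q, block {F,K} splits into {F} and {K}.
No further refinement is possible. Final partition (6 blocks): {A,I,L} | {B,D,E,G} | {J} | {F} | {C} | {K}.
State K belongs to the block {K}, which has 1 states.

1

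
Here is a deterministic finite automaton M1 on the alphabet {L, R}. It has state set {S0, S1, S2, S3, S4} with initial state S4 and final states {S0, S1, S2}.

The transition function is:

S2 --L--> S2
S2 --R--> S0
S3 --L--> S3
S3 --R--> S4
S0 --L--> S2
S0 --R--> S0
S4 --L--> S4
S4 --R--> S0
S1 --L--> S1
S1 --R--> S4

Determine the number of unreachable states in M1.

BFS from S4 reaches {S0, S2, S4}; the 2 state(s) S1, S3 are never visited.

2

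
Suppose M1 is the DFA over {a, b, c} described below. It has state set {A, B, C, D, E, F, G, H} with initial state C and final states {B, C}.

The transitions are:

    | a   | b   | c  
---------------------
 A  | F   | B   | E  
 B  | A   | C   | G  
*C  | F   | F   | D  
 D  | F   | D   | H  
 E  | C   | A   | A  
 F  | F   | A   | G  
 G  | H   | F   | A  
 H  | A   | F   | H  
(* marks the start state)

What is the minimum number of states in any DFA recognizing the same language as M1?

All states are reachable from the start state.
Start with accepting vs non-accepting: {B,C} | {A,D,E,F,G,H}.
On input b, block {B,C} splits into {B} and {C}.
Refine {A,D,E,F,G,H} on symbol a: members go to different blocks, giving {A,D,F,G,H} and {E}.
Split {A,D,F,G,H} by δ(·,b) → {D,F,G,H} and {A}.
Refine {D,F,G,H} on symbol a: members go to different blocks, giving {D,F,G} and {H}.
On input a, block {D,F,G} splits into {D,F} and {G}.
Split {D,F} by δ(·,b) → {D} and {F}.
No further refinement is possible. Final partition (8 blocks): {B} | {D} | {C} | {E} | {A} | {H} | {G} | {F}.

8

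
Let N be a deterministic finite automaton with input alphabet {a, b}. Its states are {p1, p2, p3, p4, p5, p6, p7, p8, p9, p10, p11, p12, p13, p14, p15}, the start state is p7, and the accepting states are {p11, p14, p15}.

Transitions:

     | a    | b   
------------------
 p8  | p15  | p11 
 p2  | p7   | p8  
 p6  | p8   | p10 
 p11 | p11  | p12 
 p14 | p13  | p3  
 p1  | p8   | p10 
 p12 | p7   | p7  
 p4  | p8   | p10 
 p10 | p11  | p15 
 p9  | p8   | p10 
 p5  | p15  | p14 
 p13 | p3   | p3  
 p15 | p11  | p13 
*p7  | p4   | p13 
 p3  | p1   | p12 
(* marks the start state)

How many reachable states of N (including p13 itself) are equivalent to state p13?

2

Reachable states from the start: {p1,p3,p4,p7,p8,p10,p11,p12,p13,p15}. Unreachable: {p2,p5,p6,p9,p14} — drop them.
Start with accepting vs non-accepting: {p11,p15} | {p1,p3,p4,p7,p8,p10,p12,p13}.
Split {p1,p3,p4,p7,p8,p10,p12,p13} by δ(·,a) → {p1,p3,p4,p7,p12,p13} and {p8,p10}.
On input a, block {p1,p3,p4,p7,p12,p13} splits into {p3,p7,p12,p13} and {p1,p4}.
On input a, block {p3,p7,p12,p13} splits into {p3,p7} and {p12,p13}.
No further refinement is possible. Final partition (5 blocks): {p11,p15} | {p3,p7} | {p8,p10} | {p1,p4} | {p12,p13}.
The equivalence class containing p13 is {p12,p13}, of size 2.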